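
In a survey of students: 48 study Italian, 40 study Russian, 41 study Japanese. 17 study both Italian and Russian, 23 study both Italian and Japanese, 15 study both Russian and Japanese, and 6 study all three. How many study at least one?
|A∪B∪C| = 48+40+41-17-23-15+6 = 80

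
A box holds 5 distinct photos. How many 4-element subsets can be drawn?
C(5,4) = 5!/(4!×1!) = 5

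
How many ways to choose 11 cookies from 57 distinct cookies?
C(57,11) = 57!/(11!×46!) = 184509266760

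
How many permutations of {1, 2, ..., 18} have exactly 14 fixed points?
Choose the 14 fixed points C(18,14) = 3060, derange the rest: !4 = Σ_{j=0}^{4} (-1)^j·4!/j! = 24 - 24 + 12 - 4 + 1 = 9. Product = 3060 × 9 = 27540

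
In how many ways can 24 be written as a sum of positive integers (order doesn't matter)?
Pentagonal recurrence p(n) = p(n-1) + p(n-2) - p(n-5) - p(n-7) + p(n-12) + p(n-15) - ... gives p(0..23) = 1, 1, 2, 3, 5, 7, 11, 15, 22, 30, 42, 56, 77, 101, 135, 176, 231, 297, 385, 490, 627, 792, 1002, 1255. p(24) = p(23) + p(22) - p(19) - p(17) + p(12) + p(9) - p(2) = 1255 + 1002 - 490 - 297 + 77 + 30 - 2 = 1575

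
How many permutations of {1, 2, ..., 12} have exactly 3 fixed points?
Choose the 3 fixed points C(12,3) = 220, derange the rest: !9 = Σ_{j=0}^{9} (-1)^j·9!/j! = 362880 - 362880 + 181440 - 60480 + 15120 - 3024 + 504 - 72 + 9 - 1 = 133496. Product = 220 × 133496 = 29369120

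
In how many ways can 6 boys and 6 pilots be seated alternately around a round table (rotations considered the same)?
Fix one of the boys: (6-1)! ways for the remaining boys, × 6! ways for the pilots = 120 × 720 = 86400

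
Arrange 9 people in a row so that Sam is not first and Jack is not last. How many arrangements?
By inclusion-exclusion: 9! - 2×(9-1)! + (9-2)! = 362880 - 80640 + 5040 = 287280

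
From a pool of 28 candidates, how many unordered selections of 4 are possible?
C(28,4) = 28!/(4!×24!) = 20475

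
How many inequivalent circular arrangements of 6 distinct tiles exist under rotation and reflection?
(6-1)!/2 = 120/2 = 60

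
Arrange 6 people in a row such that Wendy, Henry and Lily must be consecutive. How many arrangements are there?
Treat the 3 as one block: (6-3+1)! × 3! = 24 × 6 = 144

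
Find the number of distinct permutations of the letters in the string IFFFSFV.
7! / (1! × 1! × 4! × 1!) = 210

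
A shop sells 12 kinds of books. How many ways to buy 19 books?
C(19+12-1, 12-1) = C(30, 11) = 54627300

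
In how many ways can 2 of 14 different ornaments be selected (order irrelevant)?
C(14,2) = 14!/(2!×12!) = 91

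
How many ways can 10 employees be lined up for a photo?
10! = 3628800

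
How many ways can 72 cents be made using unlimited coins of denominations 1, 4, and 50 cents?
Coefficient of x^72 in 1/(1-x^1) · 1/(1-x^4) · 1/(1-x^50). Case on j = number of 50-cent coins (j = 0..1); remainder r = 72 - 50j is made from {1,4} in ⌊r/4⌋+1 ways. r = 72, 22 → 19 + 6 = 25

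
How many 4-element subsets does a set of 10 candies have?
C(10,4) = 10!/(4!×6!) = 210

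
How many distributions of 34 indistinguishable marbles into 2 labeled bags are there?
C(34+2-1, 2-1) = C(35, 1) = 35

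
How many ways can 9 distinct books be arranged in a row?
9! = 362880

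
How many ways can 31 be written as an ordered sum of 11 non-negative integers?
C(31+11-1, 11-1) = C(41, 10) = 1121099408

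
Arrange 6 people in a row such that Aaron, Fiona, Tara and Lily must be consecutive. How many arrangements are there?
Treat the 4 as one block: (6-4+1)! × 4! = 6 × 24 = 144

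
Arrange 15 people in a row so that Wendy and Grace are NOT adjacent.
Total - adjacent = 15! - (15-1)!×2 = 1307674368000 - 174356582400 = 1133317785600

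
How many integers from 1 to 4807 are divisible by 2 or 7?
⌊4807/2⌋ + ⌊4807/7⌋ - ⌊4807/14⌋ = 2403 + 686 - 343 = 2746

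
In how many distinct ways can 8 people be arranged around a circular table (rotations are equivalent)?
Circular: fix one position, arrange the rest. (8-1)! = 5040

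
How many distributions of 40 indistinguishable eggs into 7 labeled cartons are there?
C(40+7-1, 7-1) = C(46, 6) = 9366819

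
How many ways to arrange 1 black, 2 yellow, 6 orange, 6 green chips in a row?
15! / (1! × 2! × 6! × 6!) = 1261260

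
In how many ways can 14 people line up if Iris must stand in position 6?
Fix one position: (14-1)! = 6227020800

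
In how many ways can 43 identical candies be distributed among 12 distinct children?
C(43+12-1, 12-1) = C(54, 11) = 95722852680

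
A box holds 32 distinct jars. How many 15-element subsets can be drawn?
C(32,15) = 32!/(15!×17!) = 565722720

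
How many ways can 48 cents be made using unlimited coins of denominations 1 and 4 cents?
Coefficient of x^48 in 1/(1-x^1) · 1/(1-x^4). Use j coins of 4 for j = 0..⌊48/4⌋ = 12, the rest in 1s: 12 + 1 = 13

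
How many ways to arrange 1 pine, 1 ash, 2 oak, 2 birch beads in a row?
6! / (1! × 1! × 2! × 2!) = 180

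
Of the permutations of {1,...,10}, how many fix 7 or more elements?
Exactly j fixed points: C(10,j)·!(10-j); sum over j ≥ 7 (derangement numbers via !m = (m-1)·(!(m-1) + !(m-2)): !0..!3 = 1, 0, 1, 2). Σ_{j=7}^{10} C(10,j)·!(10-j) = C(10,7)·!3 + C(10,8)·!2 + C(10,9)·!1 + C(10,10)·!0 = 120·2 + 45·1 + 10·0 + 1·1 = 286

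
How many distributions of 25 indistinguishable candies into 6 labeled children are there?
C(25+6-1, 6-1) = C(30, 5) = 142506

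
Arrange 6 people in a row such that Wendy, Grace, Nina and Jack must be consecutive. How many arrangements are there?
Treat the 4 as one block: (6-4+1)! × 4! = 6 × 24 = 144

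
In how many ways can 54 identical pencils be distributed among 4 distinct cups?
C(54+4-1, 4-1) = C(57, 3) = 29260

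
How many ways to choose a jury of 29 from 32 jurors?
C(32,29) = 32!/(29!×3!) = 4960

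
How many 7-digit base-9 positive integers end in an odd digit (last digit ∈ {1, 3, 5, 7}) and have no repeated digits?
Last∈{1,3,5,7}. Last=0: 0. Last nonzero: 4×7×P(7,5) = 70560. Total = 70560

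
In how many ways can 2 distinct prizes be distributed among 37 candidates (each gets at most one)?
P(37,2) = 37!/(37-2)! = 1332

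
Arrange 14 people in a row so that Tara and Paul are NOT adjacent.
Total - adjacent = 14! - (14-1)!×2 = 87178291200 - 12454041600 = 74724249600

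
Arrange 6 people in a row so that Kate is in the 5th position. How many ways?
Fix one position: (6-1)! = 120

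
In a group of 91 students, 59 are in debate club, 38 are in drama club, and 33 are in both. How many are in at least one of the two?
|A∪B| = |A| + |B| - |A∩B| = 59 + 38 - 33 = 64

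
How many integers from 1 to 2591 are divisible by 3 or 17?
⌊2591/3⌋ + ⌊2591/17⌋ - ⌊2591/51⌋ = 863 + 152 - 50 = 965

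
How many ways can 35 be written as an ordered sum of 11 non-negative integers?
C(35+11-1, 11-1) = C(45, 10) = 3190187286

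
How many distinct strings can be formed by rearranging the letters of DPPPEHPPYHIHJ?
13! / (1! × 1! × 5! × 3! × 1! × 1! × 1!) = 8648640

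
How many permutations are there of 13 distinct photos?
13! = 6227020800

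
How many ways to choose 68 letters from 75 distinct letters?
C(75,68) = 75!/(68!×7!) = 1984829850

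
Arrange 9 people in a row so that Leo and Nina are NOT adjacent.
Total - adjacent = 9! - (9-1)!×2 = 362880 - 80640 = 282240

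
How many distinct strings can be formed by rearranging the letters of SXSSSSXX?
8! / (5! × 3!) = 56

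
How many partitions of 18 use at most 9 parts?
By conjugation, equals partitions of 18 into parts ≤ 9. Let r_j(i) = number of partitions of i into parts ≤ j, for i = 0..18. r_1(i) = 1 for all i; r_j(i) = r_{j-1}(i) + r_j(i-j). Rows j = 2..9: ≤2: 1 1 2 2 3 3 4 4 5 5 6 6 7 7 8 8 9 9 10; ≤3: 1 1 2 3 4 5 7 8 10 12 14 16 19 21 24 27 30 33 37; ≤4: 1 1 2 3 5 6 9 11 15 18 23 27 34 39 47 54 64 72 84; ≤5: 1 1 2 3 5 7 10 13 18 23 30 37 47 57 70 84 101 119 141; ≤6: 1 1 2 3 5 7 11 14 20 26 35 44 58 71 90 110 136 163 199; ≤7: 1 1 2 3 5 7 11 15 21 28 38 49 65 82 105 131 164 201 248; ≤8: 1 1 2 3 5 7 11 15 22 29 40 52 70 89 116 146 186 230 288; ≤9: 1 1 2 3 5 7 11 15 22 30 41 54 73 94 123 157 201 252 318. r_9(18) = 318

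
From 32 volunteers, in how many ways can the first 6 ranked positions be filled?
P(32,6) = 32!/(32-6)! = 652458240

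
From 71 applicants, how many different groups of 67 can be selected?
C(71,67) = 71!/(67!×4!) = 971635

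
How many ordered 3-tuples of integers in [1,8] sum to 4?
Coefficient of x^4 in (x + x² + ... + x^8)^3. By inclusion-exclusion on dice exceeding 8: Σ_j (-1)^j C(3,j)·C(4-1-8j, 2) = C(3,0)·C(3,2) = 1·3 = 3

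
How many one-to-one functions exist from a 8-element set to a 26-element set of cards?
P(26,8) = 26!/(26-8)! = 62990928000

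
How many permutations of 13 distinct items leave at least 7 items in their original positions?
Exactly j fixed points: C(13,j)·!(13-j); sum over j ≥ 7 (derangement numbers via !m = (m-1)·(!(m-1) + !(m-2)): !0..!6 = 1, 0, 1, 2, 9, 44, 265). Σ_{j=7}^{13} C(13,j)·!(13-j) = C(13,7)·!6 + C(13,8)·!5 + C(13,9)·!4 + C(13,10)·!3 + C(13,11)·!2 + C(13,12)·!1 + C(13,13)·!0 = 1716·265 + 1287·44 + 715·9 + 286·2 + 78·1 + 13·0 + 1·1 = 518454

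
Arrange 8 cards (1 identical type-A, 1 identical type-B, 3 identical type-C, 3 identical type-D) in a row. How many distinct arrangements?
8! / (1! × 1! × 3! × 3!) = 1120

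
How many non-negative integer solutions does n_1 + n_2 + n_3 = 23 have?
C(23+3-1, 3-1) = C(25, 2) = 300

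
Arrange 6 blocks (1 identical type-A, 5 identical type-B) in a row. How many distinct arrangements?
6! / (1! × 5!) = 6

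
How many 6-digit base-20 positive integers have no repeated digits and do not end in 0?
Last digit: 19 nonzero choices. First digit: 18 (nonzero, ≠last). Middle 4: P(18,4) = 73440. Total = 25116480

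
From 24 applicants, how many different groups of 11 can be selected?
C(24,11) = 24!/(11!×13!) = 2496144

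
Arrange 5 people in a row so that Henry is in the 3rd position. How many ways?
Fix one position: (5-1)! = 24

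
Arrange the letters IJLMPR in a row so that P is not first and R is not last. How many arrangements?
By inclusion-exclusion: 6! - 2×(6-1)! + (6-2)! = 720 - 240 + 24 = 504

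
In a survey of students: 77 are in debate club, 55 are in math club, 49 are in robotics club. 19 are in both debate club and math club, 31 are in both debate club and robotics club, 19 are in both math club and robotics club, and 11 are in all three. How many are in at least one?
|A∪B∪C| = 77+55+49-19-31-19+11 = 123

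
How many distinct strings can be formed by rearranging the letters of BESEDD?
6! / (1! × 2! × 1! × 2!) = 180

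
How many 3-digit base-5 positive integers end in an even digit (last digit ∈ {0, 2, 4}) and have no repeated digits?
Last∈{0,2,4}. Last=0: 12. Last nonzero: 2×3×P(3,1) = 18. Total = 30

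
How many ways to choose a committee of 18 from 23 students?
C(23,18) = 23!/(18!×5!) = 33649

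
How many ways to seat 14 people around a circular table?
Circular: fix one position, arrange the rest. (14-1)! = 6227020800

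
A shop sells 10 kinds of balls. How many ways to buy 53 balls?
C(53+10-1, 10-1) = C(62, 9) = 20286591270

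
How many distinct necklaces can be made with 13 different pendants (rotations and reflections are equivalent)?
(13-1)!/2 = 479001600/2 = 239500800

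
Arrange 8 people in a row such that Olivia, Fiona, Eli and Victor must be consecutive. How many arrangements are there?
Treat the 4 as one block: (8-4+1)! × 4! = 120 × 24 = 2880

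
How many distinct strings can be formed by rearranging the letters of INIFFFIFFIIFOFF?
15! / (1! × 5! × 8! × 1!) = 270270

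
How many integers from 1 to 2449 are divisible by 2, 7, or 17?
⌊2449/2⌋+⌊2449/7⌋+⌊2449/17⌋ - ⌊2449/14⌋-⌊2449/34⌋-⌊2449/119⌋ + ⌊2449/238⌋ = 1224+349+144 - 174-72-20 + 10 = 1461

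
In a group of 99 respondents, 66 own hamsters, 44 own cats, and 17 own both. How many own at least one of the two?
|A∪B| = |A| + |B| - |A∩B| = 66 + 44 - 17 = 93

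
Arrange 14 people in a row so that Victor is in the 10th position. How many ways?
Fix one position: (14-1)! = 6227020800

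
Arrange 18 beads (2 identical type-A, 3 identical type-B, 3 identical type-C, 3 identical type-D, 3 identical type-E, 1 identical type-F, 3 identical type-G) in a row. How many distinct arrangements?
18! / (2! × 3! × 3! × 3! × 3! × 1! × 3!) = 411675264000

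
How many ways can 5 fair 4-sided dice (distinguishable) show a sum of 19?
Coefficient of x^19 in (x + x² + ... + x^4)^5. By inclusion-exclusion on dice exceeding 4: Σ_j (-1)^j C(5,j)·C(19-1-4j, 4) = C(5,0)·C(18,4) - C(5,1)·C(14,4) + C(5,2)·C(10,4) - C(5,3)·C(6,4) = 1·3060 - 5·1001 + 10·210 - 10·15 = 5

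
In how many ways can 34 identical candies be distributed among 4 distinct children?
C(34+4-1, 4-1) = C(37, 3) = 7770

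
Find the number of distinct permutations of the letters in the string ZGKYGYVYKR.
10! / (2! × 2! × 3! × 1! × 1! × 1!) = 151200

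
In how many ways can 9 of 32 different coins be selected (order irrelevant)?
C(32,9) = 32!/(9!×23!) = 28048800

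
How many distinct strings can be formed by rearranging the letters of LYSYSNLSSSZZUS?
14! / (6! × 2! × 1! × 1! × 2! × 2!) = 15135120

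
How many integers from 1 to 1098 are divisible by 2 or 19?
⌊1098/2⌋ + ⌊1098/19⌋ - ⌊1098/38⌋ = 549 + 57 - 28 = 578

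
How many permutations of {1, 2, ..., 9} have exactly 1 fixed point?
Choose the 1 fixed point C(9,1) = 9, derange the rest: !8 = Σ_{j=0}^{8} (-1)^j·8!/j! = 40320 - 40320 + 20160 - 6720 + 1680 - 336 + 56 - 8 + 1 = 14833. Product = 9 × 14833 = 133497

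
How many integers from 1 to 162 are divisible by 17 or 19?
⌊162/17⌋ + ⌊162/19⌋ - ⌊162/323⌋ = 9 + 8 - 0 = 17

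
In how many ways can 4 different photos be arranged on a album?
4! = 24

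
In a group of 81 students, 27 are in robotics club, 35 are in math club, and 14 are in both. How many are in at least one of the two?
|A∪B| = |A| + |B| - |A∩B| = 27 + 35 - 14 = 48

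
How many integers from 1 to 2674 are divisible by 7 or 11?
⌊2674/7⌋ + ⌊2674/11⌋ - ⌊2674/77⌋ = 382 + 243 - 34 = 591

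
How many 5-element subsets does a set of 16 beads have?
C(16,5) = 16!/(5!×11!) = 4368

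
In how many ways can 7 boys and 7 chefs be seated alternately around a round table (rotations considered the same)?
Fix one of the boys: (7-1)! ways for the remaining boys, × 7! ways for the chefs = 720 × 5040 = 3628800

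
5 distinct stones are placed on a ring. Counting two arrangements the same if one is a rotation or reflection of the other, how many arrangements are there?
(5-1)!/2 = 24/2 = 12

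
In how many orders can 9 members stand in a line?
9! = 362880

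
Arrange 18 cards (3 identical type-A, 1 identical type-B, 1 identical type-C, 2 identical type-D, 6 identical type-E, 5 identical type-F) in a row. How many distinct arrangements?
18! / (3! × 1! × 1! × 2! × 6! × 5!) = 6175128960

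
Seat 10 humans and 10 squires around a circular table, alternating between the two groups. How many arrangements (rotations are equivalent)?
Fix one of the humans: (10-1)! ways for the remaining humans, × 10! ways for the squires = 362880 × 3628800 = 1316818944000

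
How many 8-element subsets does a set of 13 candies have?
C(13,8) = 13!/(8!×5!) = 1287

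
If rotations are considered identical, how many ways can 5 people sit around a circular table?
Circular: fix one position, arrange the rest. (5-1)! = 24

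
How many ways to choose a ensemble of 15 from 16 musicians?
C(16,15) = 16!/(15!×1!) = 16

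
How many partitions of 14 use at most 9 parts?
By conjugation, equals partitions of 14 into parts ≤ 9. Let r_j(i) = number of partitions of i into parts ≤ j, for i = 0..14. r_1(i) = 1 for all i; r_j(i) = r_{j-1}(i) + r_j(i-j). Rows j = 2..9: ≤2: 1 1 2 2 3 3 4 4 5 5 6 6 7 7 8; ≤3: 1 1 2 3 4 5 7 8 10 12 14 16 19 21 24; ≤4: 1 1 2 3 5 6 9 11 15 18 23 27 34 39 47; ≤5: 1 1 2 3 5 7 10 13 18 23 30 37 47 57 70; ≤6: 1 1 2 3 5 7 11 14 20 26 35 44 58 71 90; ≤7: 1 1 2 3 5 7 11 15 21 28 38 49 65 82 105; ≤8: 1 1 2 3 5 7 11 15 22 29 40 52 70 89 116; ≤9: 1 1 2 3 5 7 11 15 22 30 41 54 73 94 123. r_9(14) = 123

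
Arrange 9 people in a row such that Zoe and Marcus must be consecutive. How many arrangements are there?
Treat the 2 as one block: (9-2+1)! × 2! = 40320 × 2 = 80640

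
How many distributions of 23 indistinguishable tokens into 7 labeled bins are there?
C(23+7-1, 7-1) = C(29, 6) = 475020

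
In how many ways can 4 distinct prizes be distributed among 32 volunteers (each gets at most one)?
P(32,4) = 32!/(32-4)! = 863040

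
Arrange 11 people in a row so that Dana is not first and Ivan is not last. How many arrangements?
By inclusion-exclusion: 11! - 2×(11-1)! + (11-2)! = 39916800 - 7257600 + 362880 = 33022080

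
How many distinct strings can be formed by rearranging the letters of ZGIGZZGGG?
9! / (5! × 3! × 1!) = 504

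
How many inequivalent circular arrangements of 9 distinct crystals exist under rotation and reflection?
(9-1)!/2 = 40320/2 = 20160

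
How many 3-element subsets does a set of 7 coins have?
C(7,3) = 7!/(3!×4!) = 35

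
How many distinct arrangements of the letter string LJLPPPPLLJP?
11! / (5! × 2! × 4!) = 6930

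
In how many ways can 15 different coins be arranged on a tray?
15! = 1307674368000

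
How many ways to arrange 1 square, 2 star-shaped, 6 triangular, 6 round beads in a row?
15! / (1! × 2! × 6! × 6!) = 1261260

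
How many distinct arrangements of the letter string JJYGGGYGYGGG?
12! / (2! × 3! × 7!) = 7920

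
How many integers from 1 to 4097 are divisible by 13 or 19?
⌊4097/13⌋ + ⌊4097/19⌋ - ⌊4097/247⌋ = 315 + 215 - 16 = 514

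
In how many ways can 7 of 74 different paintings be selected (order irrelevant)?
C(74,7) = 74!/(7!×67!) = 1799579064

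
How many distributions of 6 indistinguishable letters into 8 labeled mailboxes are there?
C(6+8-1, 8-1) = C(13, 7) = 1716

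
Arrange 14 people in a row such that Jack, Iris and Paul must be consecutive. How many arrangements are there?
Treat the 3 as one block: (14-3+1)! × 3! = 479001600 × 6 = 2874009600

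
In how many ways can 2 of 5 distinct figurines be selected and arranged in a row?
P(5,2) = 5!/(5-2)! = 20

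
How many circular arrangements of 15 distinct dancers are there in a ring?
Circular: fix one position, arrange the rest. (15-1)! = 87178291200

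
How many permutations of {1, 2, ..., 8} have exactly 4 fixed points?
Choose the 4 fixed points C(8,4) = 70, derange the rest: !4 = Σ_{j=0}^{4} (-1)^j·4!/j! = 24 - 24 + 12 - 4 + 1 = 9. Product = 70 × 9 = 630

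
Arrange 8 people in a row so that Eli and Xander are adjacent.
Treat as block: (8-1)! × 2! = 5040 × 2 = 10080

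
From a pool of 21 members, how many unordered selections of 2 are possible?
C(21,2) = 21!/(2!×19!) = 210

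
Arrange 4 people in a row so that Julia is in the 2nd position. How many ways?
Fix one position: (4-1)! = 6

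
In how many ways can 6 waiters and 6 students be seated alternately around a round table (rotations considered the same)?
Fix one of the waiters: (6-1)! ways for the remaining waiters, × 6! ways for the students = 120 × 720 = 86400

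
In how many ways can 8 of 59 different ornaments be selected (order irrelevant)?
C(59,8) = 59!/(8!×51!) = 2217471399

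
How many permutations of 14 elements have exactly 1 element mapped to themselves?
Choose the 1 fixed point C(14,1) = 14, derange the rest: !13 = Σ_{j=0}^{13} (-1)^j·13!/j! = 6227020800 - 6227020800 + 3113510400 - 1037836800 + 259459200 - 51891840 + 8648640 - 1235520 + 154440 - 17160 + 1716 - 156 + 13 - 1 = 2290792932. Product = 14 × 2290792932 = 32071101048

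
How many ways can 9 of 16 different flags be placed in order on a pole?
P(16,9) = 16!/(16-9)! = 4151347200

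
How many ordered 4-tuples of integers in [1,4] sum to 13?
Coefficient of x^13 in (x + x² + ... + x^4)^4. By inclusion-exclusion on dice exceeding 4: Σ_j (-1)^j C(4,j)·C(13-1-4j, 3) = C(4,0)·C(12,3) - C(4,1)·C(8,3) + C(4,2)·C(4,3) = 1·220 - 4·56 + 6·4 = 20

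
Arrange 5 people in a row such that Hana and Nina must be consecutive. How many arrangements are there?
Treat the 2 as one block: (5-2+1)! × 2! = 24 × 2 = 48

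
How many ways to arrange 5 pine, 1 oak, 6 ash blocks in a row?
12! / (5! × 1! × 6!) = 5544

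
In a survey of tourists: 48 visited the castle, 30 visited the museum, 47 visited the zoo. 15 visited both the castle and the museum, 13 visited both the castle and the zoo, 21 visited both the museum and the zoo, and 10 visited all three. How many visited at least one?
|A∪B∪C| = 48+30+47-15-13-21+10 = 86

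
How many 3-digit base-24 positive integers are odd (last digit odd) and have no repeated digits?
Last∈{1,3,5,7,9,11,13,15,17,19,21,23}. Last=0: 0. Last nonzero: 12×22×P(22,1) = 5808. Total = 5808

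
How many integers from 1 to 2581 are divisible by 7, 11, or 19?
⌊2581/7⌋+⌊2581/11⌋+⌊2581/19⌋ - ⌊2581/77⌋-⌊2581/133⌋-⌊2581/209⌋ + ⌊2581/1463⌋ = 368+234+135 - 33-19-12 + 1 = 674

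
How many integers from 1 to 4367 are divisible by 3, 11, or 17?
⌊4367/3⌋+⌊4367/11⌋+⌊4367/17⌋ - ⌊4367/33⌋-⌊4367/51⌋-⌊4367/187⌋ + ⌊4367/561⌋ = 1455+397+256 - 132-85-23 + 7 = 1875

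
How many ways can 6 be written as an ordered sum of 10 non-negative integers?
C(6+10-1, 10-1) = C(15, 9) = 5005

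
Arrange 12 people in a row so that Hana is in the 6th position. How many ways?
Fix one position: (12-1)! = 39916800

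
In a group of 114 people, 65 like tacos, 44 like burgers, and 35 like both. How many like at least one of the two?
|A∪B| = |A| + |B| - |A∩B| = 65 + 44 - 35 = 74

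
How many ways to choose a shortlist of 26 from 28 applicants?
C(28,26) = 28!/(26!×2!) = 378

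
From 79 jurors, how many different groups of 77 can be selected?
C(79,77) = 79!/(77!×2!) = 3081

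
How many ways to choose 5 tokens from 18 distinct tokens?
C(18,5) = 18!/(5!×13!) = 8568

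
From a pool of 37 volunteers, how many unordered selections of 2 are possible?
C(37,2) = 37!/(2!×35!) = 666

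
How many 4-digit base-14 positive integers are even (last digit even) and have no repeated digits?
Last∈{0,2,4,6,8,10,12}. Last=0: 1716. Last nonzero: 6×12×P(12,2) = 9504. Total = 11220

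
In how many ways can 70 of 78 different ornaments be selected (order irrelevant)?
C(78,70) = 78!/(70!×8!) = 23446881315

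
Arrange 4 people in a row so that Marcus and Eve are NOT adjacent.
Total - adjacent = 4! - (4-1)!×2 = 24 - 12 = 12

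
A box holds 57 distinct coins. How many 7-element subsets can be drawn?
C(57,7) = 57!/(7!×50!) = 264385836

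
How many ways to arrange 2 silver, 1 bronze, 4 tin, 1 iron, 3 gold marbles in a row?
11! / (2! × 1! × 4! × 1! × 3!) = 138600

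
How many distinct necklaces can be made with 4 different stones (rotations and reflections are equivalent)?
(4-1)!/2 = 6/2 = 3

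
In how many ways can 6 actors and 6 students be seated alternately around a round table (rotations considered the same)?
Fix one of the actors: (6-1)! ways for the remaining actors, × 6! ways for the students = 120 × 720 = 86400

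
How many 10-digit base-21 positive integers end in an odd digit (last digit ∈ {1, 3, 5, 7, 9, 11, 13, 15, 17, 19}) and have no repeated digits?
Last∈{1,3,5,7,9,11,13,15,17,19}. Last=0: 0. Last nonzero: 10×19×P(19,8) = 579018585600. Total = 579018585600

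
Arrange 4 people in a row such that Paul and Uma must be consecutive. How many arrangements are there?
Treat the 2 as one block: (4-2+1)! × 2! = 6 × 2 = 12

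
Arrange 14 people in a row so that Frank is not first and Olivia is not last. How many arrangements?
By inclusion-exclusion: 14! - 2×(14-1)! + (14-2)! = 87178291200 - 12454041600 + 479001600 = 75203251200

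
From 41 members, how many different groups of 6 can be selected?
C(41,6) = 41!/(6!×35!) = 4496388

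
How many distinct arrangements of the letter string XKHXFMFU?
8! / (1! × 1! × 2! × 1! × 1! × 2!) = 10080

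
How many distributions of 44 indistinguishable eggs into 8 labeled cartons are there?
C(44+8-1, 8-1) = C(51, 7) = 115775100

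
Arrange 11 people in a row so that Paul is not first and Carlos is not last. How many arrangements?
By inclusion-exclusion: 11! - 2×(11-1)! + (11-2)! = 39916800 - 7257600 + 362880 = 33022080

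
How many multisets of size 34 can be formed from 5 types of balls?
C(34+5-1, 5-1) = C(38, 4) = 73815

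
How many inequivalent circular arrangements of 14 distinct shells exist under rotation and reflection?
(14-1)!/2 = 6227020800/2 = 3113510400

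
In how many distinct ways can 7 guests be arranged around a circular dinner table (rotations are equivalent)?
Circular: fix one position, arrange the rest. (7-1)! = 720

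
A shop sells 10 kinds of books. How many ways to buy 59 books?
C(59+10-1, 10-1) = C(68, 9) = 49280065120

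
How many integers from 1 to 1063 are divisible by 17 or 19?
⌊1063/17⌋ + ⌊1063/19⌋ - ⌊1063/323⌋ = 62 + 55 - 3 = 114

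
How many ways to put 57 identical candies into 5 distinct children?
C(57+5-1, 5-1) = C(61, 4) = 521855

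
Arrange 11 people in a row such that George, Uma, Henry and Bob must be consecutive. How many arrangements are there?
Treat the 4 as one block: (11-4+1)! × 4! = 40320 × 24 = 967680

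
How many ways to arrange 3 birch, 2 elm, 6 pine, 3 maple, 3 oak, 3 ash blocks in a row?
20! / (3! × 2! × 6! × 3! × 3! × 3!) = 1303638336000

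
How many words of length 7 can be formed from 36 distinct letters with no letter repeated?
P(36,7) = 36!/(36-7)! = 42072307200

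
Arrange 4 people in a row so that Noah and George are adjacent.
Treat as block: (4-1)! × 2! = 6 × 2 = 12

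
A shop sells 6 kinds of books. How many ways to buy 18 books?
C(18+6-1, 6-1) = C(23, 5) = 33649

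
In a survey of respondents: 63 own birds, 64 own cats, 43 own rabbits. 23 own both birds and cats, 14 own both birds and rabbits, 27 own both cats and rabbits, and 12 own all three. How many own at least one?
|A∪B∪C| = 63+64+43-23-14-27+12 = 118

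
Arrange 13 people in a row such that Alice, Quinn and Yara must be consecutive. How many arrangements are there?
Treat the 3 as one block: (13-3+1)! × 3! = 39916800 × 6 = 239500800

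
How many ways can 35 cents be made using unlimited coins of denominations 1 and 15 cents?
Coefficient of x^35 in 1/(1-x^1) · 1/(1-x^15). Use j coins of 15 for j = 0..⌊35/15⌋ = 2, the rest in 1s: 2 + 1 = 3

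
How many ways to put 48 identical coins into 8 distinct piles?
C(48+8-1, 8-1) = C(55, 7) = 202927725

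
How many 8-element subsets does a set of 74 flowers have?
C(74,8) = 74!/(8!×66!) = 15071474661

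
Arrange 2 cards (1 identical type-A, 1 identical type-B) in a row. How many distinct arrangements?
2! / (1! × 1!) = 2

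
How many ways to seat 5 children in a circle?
Circular: fix one position, arrange the rest. (5-1)! = 24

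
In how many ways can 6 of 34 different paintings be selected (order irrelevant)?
C(34,6) = 34!/(6!×28!) = 1344904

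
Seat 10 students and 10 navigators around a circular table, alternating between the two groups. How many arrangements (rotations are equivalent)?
Fix one of the students: (10-1)! ways for the remaining students, × 10! ways for the navigators = 362880 × 3628800 = 1316818944000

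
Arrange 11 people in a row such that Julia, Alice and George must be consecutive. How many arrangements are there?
Treat the 3 as one block: (11-3+1)! × 3! = 362880 × 6 = 2177280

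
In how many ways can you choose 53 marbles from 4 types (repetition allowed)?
C(53+4-1, 4-1) = C(56, 3) = 27720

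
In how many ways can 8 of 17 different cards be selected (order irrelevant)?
C(17,8) = 17!/(8!×9!) = 24310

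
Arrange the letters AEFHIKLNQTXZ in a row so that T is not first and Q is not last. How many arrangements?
By inclusion-exclusion: 12! - 2×(12-1)! + (12-2)! = 479001600 - 79833600 + 3628800 = 402796800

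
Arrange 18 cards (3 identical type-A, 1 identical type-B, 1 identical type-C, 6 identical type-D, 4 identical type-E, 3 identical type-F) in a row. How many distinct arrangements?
18! / (3! × 1! × 1! × 6! × 4! × 3!) = 10291881600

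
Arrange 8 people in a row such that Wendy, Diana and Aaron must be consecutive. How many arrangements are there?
Treat the 3 as one block: (8-3+1)! × 3! = 720 × 6 = 4320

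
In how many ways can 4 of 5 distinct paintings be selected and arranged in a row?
P(5,4) = 5!/(5-4)! = 120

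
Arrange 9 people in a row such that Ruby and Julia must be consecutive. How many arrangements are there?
Treat the 2 as one block: (9-2+1)! × 2! = 40320 × 2 = 80640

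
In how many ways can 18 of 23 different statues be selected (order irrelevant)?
C(23,18) = 23!/(18!×5!) = 33649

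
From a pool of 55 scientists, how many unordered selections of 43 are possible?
C(55,43) = 55!/(43!×12!) = 438729741450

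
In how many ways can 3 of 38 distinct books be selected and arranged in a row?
P(38,3) = 38!/(38-3)! = 50616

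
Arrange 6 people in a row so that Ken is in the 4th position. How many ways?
Fix one position: (6-1)! = 120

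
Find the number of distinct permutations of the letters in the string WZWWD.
5! / (1! × 1! × 3!) = 20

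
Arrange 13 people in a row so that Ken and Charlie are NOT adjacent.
Total - adjacent = 13! - (13-1)!×2 = 6227020800 - 958003200 = 5269017600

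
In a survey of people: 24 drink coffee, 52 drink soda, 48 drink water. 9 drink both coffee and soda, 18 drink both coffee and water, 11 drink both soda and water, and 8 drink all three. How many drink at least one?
|A∪B∪C| = 24+52+48-9-18-11+8 = 94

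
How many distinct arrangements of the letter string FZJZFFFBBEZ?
11! / (3! × 2! × 4! × 1! × 1!) = 138600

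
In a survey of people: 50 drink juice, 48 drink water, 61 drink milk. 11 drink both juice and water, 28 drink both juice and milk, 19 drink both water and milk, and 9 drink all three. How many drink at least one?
|A∪B∪C| = 50+48+61-11-28-19+9 = 110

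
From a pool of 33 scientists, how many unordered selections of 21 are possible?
C(33,21) = 33!/(21!×12!) = 354817320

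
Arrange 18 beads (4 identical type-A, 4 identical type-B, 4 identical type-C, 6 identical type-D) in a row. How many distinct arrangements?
18! / (4! × 4! × 4! × 6!) = 643242600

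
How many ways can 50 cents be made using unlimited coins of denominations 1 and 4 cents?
Coefficient of x^50 in 1/(1-x^1) · 1/(1-x^4). Use j coins of 4 for j = 0..⌊50/4⌋ = 12, the rest in 1s: 12 + 1 = 13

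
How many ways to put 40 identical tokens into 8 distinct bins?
C(40+8-1, 8-1) = C(47, 7) = 62891499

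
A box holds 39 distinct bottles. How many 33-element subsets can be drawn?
C(39,33) = 39!/(33!×6!) = 3262623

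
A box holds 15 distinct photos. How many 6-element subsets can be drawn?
C(15,6) = 15!/(6!×9!) = 5005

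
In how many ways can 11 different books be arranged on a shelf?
11! = 39916800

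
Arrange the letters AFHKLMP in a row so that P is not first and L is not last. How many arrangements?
By inclusion-exclusion: 7! - 2×(7-1)! + (7-2)! = 5040 - 1440 + 120 = 3720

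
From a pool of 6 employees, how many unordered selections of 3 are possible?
C(6,3) = 6!/(3!×3!) = 20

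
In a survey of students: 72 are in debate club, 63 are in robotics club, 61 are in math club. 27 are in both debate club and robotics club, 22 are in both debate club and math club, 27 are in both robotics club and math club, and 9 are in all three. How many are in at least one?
|A∪B∪C| = 72+63+61-27-22-27+9 = 129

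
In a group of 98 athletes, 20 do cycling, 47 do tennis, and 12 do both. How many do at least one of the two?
|A∪B| = |A| + |B| - |A∩B| = 20 + 47 - 12 = 55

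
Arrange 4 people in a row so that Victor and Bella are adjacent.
Treat as block: (4-1)! × 2! = 6 × 2 = 12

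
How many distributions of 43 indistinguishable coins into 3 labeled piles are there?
C(43+3-1, 3-1) = C(45, 2) = 990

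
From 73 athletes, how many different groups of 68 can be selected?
C(73,68) = 73!/(68!×5!) = 15020334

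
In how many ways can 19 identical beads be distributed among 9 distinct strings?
C(19+9-1, 9-1) = C(27, 8) = 2220075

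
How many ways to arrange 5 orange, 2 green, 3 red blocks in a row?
10! / (5! × 2! × 3!) = 2520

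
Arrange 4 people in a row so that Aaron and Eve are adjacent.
Treat as block: (4-1)! × 2! = 6 × 2 = 12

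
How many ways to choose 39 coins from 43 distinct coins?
C(43,39) = 43!/(39!×4!) = 123410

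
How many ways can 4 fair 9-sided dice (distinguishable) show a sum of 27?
Coefficient of x^27 in (x + x² + ... + x^9)^4. By inclusion-exclusion on dice exceeding 9: Σ_j (-1)^j C(4,j)·C(27-1-9j, 3) = C(4,0)·C(26,3) - C(4,1)·C(17,3) + C(4,2)·C(8,3) = 1·2600 - 4·680 + 6·56 = 216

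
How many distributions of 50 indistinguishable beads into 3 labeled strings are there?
C(50+3-1, 3-1) = C(52, 2) = 1326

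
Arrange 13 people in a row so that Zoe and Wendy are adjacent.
Treat as block: (13-1)! × 2! = 479001600 × 2 = 958003200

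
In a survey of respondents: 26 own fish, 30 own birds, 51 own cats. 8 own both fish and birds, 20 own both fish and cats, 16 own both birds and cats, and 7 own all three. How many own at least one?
|A∪B∪C| = 26+30+51-8-20-16+7 = 70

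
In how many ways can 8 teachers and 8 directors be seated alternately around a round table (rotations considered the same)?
Fix one of the teachers: (8-1)! ways for the remaining teachers, × 8! ways for the directors = 5040 × 40320 = 203212800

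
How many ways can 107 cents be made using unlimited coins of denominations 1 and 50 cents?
Coefficient of x^107 in 1/(1-x^1) · 1/(1-x^50). Use j coins of 50 for j = 0..⌊107/50⌋ = 2, the rest in 1s: 2 + 1 = 3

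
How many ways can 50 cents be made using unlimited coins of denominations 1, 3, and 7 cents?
Coefficient of x^50 in 1/(1-x^1) · 1/(1-x^3) · 1/(1-x^7). Case on j = number of 7-cent coins (j = 0..7); remainder r = 50 - 7j is made from {1,3} in ⌊r/3⌋+1 ways. r = 50, 43, 36, 29, 22, 15, 8, 1 → 17 + 15 + 13 + 10 + 8 + 6 + 3 + 1 = 73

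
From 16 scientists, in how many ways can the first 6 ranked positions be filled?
P(16,6) = 16!/(16-6)! = 5765760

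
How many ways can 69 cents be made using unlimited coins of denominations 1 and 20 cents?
Coefficient of x^69 in 1/(1-x^1) · 1/(1-x^20). Use j coins of 20 for j = 0..⌊69/20⌋ = 3, the rest in 1s: 3 + 1 = 4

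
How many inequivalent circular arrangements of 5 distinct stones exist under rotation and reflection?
(5-1)!/2 = 24/2 = 12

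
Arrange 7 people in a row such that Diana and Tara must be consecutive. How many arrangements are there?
Treat the 2 as one block: (7-2+1)! × 2! = 720 × 2 = 1440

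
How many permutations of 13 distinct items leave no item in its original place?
!13 = Σ_{j=0}^{13} (-1)^j·13!/j! = 6227020800 - 6227020800 + 3113510400 - 1037836800 + 259459200 - 51891840 + 8648640 - 1235520 + 154440 - 17160 + 1716 - 156 + 13 - 1 = 2290792932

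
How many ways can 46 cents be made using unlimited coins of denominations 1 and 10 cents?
Coefficient of x^46 in 1/(1-x^1) · 1/(1-x^10). Use j coins of 10 for j = 0..⌊46/10⌋ = 4, the rest in 1s: 4 + 1 = 5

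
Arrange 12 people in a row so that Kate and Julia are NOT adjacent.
Total - adjacent = 12! - (12-1)!×2 = 479001600 - 79833600 = 399168000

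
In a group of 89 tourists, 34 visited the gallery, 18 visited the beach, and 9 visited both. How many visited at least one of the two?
|A∪B| = |A| + |B| - |A∩B| = 34 + 18 - 9 = 43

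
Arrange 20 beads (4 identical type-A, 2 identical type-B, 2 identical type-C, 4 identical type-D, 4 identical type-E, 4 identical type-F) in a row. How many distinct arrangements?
20! / (4! × 2! × 2! × 4! × 4! × 4!) = 1833241410000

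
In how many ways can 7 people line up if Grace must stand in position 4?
Fix one position: (7-1)! = 720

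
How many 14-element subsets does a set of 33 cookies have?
C(33,14) = 33!/(14!×19!) = 818809200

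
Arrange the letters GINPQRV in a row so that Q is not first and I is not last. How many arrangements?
By inclusion-exclusion: 7! - 2×(7-1)! + (7-2)! = 5040 - 1440 + 120 = 3720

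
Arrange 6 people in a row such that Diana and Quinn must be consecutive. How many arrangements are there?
Treat the 2 as one block: (6-2+1)! × 2! = 120 × 2 = 240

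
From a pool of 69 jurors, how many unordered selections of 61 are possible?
C(69,61) = 69!/(61!×8!) = 8361453672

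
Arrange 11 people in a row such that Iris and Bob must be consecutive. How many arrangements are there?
Treat the 2 as one block: (11-2+1)! × 2! = 3628800 × 2 = 7257600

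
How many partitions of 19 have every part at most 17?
Let r_j(i) = number of partitions of i into parts ≤ j, for i = 0..19. r_1(i) = 1 for all i; r_j(i) = r_{j-1}(i) + r_j(i-j). Rows j = 2..17: ≤2: 1 1 2 2 3 3 4 4 5 5 6 6 7 7 8 8 9 9 10 10; ≤3: 1 1 2 3 4 5 7 8 10 12 14 16 19 21 24 27 30 33 37 40; ≤4: 1 1 2 3 5 6 9 11 15 18 23 27 34 39 47 54 64 72 84 94; ≤5: 1 1 2 3 5 7 10 13 18 23 30 37 47 57 70 84 101 119 141 164; ≤6: 1 1 2 3 5 7 11 14 20 26 35 44 58 71 90 110 136 163 199 235; ≤7: 1 1 2 3 5 7 11 15 21 28 38 49 65 82 105 131 164 201 248 300; ≤8: 1 1 2 3 5 7 11 15 22 29 40 52 70 89 116 146 186 230 288 352; ≤9: 1 1 2 3 5 7 11 15 22 30 41 54 73 94 123 157 201 252 318 393; ≤10: 1 1 2 3 5 7 11 15 22 30 42 55 75 97 128 164 212 267 340 423; ≤11: 1 1 2 3 5 7 11 15 22 30 42 56 76 99 131 169 219 278 355 445; ≤12: 1 1 2 3 5 7 11 15 22 30 42 56 77 100 133 172 224 285 366 460; ≤13: 1 1 2 3 5 7 11 15 22 30 42 56 77 101 134 174 227 290 373 471; ≤14: 1 1 2 3 5 7 11 15 22 30 42 56 77 101 135 175 229 293 378 478; ≤15: 1 1 2 3 5 7 11 15 22 30 42 56 77 101 135 176 230 295 381 483; ≤16: 1 1 2 3 5 7 11 15 22 30 42 56 77 101 135 176 231 296 383 486; ≤17: 1 1 2 3 5 7 11 15 22 30 42 56 77 101 135 176 231 297 384 488. r_17(19) = 488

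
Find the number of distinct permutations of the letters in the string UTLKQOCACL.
10! / (1! × 1! × 1! × 2! × 1! × 1! × 2! × 1!) = 907200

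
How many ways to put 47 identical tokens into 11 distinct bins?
C(47+11-1, 11-1) = C(57, 10) = 43183019880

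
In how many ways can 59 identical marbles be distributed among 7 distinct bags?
C(59+7-1, 7-1) = C(65, 6) = 82598880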